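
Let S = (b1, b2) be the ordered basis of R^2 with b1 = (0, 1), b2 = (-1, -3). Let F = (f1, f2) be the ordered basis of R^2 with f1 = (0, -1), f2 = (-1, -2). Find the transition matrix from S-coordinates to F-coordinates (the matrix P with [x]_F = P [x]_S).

[[-1, 1], [0, 1]]

Column j of P is [bj]_F, since P maps S-coordinates to F-coordinates.
Expressing b1 in F: b1 = -f1 + 0·f2, so column 1 of P is (-1, 0).
Doing the same for each bj gives P = [[-1, 1], [0, 1]].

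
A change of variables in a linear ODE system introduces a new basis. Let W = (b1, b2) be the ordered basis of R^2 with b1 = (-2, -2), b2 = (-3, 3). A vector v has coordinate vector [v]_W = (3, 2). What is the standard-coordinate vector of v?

By definition v = 3b1 + 2b2.
Summing componentwise gives (-12, 0).

(-12, 0)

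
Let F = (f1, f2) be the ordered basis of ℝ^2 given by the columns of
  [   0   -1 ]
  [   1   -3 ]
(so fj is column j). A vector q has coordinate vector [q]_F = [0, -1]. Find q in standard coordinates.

[1, 3]

q = M [q]_F, where M has columns f1, f2.
Carrying out the matrix-vector product, q = [1, 3].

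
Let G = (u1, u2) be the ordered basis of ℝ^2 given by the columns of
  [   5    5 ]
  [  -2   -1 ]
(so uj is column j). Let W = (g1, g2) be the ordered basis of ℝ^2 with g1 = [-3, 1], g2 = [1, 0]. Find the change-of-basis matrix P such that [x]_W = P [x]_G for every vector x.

[[-2, -1], [-1, 2]]

Column j of P is [uj]_W, since P maps G-coordinates to W-coordinates.
Expressing u1 in W: u1 = -2g1 - g2, so column 1 of P is [-2, -1].
Doing the same for each uj gives P = [[-2, -1], [-1, 2]].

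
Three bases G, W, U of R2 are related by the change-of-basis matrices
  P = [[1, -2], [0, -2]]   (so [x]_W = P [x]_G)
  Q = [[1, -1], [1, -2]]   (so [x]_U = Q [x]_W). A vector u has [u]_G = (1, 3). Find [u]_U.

Composing the changes, [u]_U = Q P [u]_G.
Q P = [[1, 0], [1, 2]]; applying this to (1, 3) gives (1, 7).

(1, 7)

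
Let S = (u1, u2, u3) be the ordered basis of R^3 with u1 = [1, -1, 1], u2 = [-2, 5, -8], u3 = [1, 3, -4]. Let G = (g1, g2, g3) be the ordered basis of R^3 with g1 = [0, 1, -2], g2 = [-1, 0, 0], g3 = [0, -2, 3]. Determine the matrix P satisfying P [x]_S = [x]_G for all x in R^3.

Let M have columns uj and N have columns gj. Then for every x, N [x]_G = x = M [x]_S, so P = N^(-1) M.
Since det N = -1, N^(-1) has integer entries; multiplying gives P = [[1, 1, -1], [-1, 2, -1], [1, -2, -2]].

[[1, 1, -1], [-1, 2, -1], [1, -2, -2]]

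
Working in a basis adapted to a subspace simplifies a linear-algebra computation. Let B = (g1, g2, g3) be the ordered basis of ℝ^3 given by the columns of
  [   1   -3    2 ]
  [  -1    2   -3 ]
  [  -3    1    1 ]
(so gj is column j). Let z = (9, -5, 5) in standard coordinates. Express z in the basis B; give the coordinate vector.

We seek scalars with c_1 g1 + ... + c_3 g3 = z; equivalently solve M c = z where the columns of M are g1, ..., g3.
Gaussian elimination on [M | z] yields c = (-3, -4, 0).
Check: -3g1 - 4g2 + 0·g3 = (9, -5, 5).

(-3, -4, 0)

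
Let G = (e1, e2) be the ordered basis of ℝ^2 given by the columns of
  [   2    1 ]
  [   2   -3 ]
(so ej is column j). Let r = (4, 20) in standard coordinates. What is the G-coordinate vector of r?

(4, -4)

Write r = c_1 e1 + c_2 e2 and solve for the c_i.
System: 2c_1 + c_2 = 4, 2c_1 - 3c_2 = 20; solving gives c_1 = 4, c_2 = -4.
Check: 4e1 - 4e2 = (4, 20).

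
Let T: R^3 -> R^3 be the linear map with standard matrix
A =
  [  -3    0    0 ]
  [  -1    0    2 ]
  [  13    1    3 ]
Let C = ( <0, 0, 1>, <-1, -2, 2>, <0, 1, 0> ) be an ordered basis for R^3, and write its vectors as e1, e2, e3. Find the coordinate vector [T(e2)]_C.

Compute T(e2) = A e2 = <3, 5, -9> in standard coordinates.
Then write this in C-coordinates: solve for y in y_1 e1 + ... + y_3 e3 = <3, 5, -9>.
This gives y = <-3, -3, -1>, which is column 2 of [T]_C.

<-3, -3, -1>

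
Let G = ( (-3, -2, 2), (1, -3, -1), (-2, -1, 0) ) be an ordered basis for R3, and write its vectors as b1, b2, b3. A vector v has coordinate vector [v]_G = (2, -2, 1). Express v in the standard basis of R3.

(-10, 1, 6)

v = M [v]_G, where M has columns b1, ..., b3.
Carrying out the matrix-vector product, v = (-10, 1, 6).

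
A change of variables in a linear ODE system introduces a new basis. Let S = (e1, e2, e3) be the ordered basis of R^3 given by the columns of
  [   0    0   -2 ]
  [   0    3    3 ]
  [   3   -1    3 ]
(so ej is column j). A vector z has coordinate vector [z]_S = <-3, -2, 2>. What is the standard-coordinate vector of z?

<-4, 0, -1>

z = M [z]_S, where M has columns e1, ..., e3.
Carrying out the matrix-vector product, z = <-4, 0, -1>.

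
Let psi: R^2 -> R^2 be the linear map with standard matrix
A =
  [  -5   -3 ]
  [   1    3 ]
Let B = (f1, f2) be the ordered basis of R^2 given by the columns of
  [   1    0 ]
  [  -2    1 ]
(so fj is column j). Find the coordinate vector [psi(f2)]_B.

<-3, -3>

Column 2 of [psi]_B is the B-coordinate vector of psi(f2).
In standard coordinates psi(f2) = A f2 = <-3, 3>.
Converting to B: <-3, 3> = -3f1 - 3f2, so the coordinate vector is <-3, -3>.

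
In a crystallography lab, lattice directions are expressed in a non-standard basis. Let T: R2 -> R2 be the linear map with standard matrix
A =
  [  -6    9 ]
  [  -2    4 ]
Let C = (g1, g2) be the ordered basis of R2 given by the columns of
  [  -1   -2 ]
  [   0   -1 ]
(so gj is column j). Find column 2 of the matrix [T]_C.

Compute T(g2) = A g2 = (3, 0) in standard coordinates.
Then write this in C-coordinates: solve for y in y_1 g1 + y_2 g2 = (3, 0).
This gives y = (-3, 0), which is column 2 of [T]_C.

(-3, 0)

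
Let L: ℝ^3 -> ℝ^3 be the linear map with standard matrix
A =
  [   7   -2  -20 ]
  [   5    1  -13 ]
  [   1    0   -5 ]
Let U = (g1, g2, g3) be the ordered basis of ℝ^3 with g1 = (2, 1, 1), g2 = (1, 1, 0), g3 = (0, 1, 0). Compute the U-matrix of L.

Let P have columns g1, ..., g3. Then [L]_U = P^(-1) A P.
Here det P = 1, so P^(-1) is integer; computing A P first and then P^(-1)(A P) gives [[-3, 1, 0], [-2, 3, -2], [3, 2, 3]].

[[-3, 1, 0], [-2, 3, -2], [3, 2, 3]]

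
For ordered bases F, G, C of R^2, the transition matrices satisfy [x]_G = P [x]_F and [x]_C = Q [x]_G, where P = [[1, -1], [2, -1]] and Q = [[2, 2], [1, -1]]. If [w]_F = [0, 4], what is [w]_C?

Composing the changes, [w]_C = Q P [w]_F.
Q P = [[6, -4], [-1, 0]]; applying this to [0, 4] gives [-16, 0].

[-16, 0]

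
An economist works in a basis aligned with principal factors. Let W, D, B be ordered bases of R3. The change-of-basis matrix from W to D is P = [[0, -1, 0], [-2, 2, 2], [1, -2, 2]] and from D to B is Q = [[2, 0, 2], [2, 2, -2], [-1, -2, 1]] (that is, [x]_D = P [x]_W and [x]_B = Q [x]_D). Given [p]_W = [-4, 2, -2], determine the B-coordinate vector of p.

Apply P to get D-coordinates [-2, 8, -12], then Q to get B-coordinates.
The result is [p]_B = [-28, 36, -26].

[-28, 36, -26]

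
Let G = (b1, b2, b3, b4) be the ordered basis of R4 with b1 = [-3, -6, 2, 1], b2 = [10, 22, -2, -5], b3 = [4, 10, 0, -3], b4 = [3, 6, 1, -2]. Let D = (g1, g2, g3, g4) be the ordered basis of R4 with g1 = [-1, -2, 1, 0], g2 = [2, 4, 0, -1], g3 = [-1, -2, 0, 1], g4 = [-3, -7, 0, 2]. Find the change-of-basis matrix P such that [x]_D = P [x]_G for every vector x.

[[2, -2, 0, 1], [0, 1, -1, 2], [1, 0, 0, 0], [0, -2, -2, 0]]

Column j of P is [bj]_D, since P maps G-coordinates to D-coordinates.
Expressing b1 in D: b1 = 2g1 + 0·g2 + g3 + 0·g4, so column 1 of P is [2, 0, 1, 0].
Doing the same for each bj gives P = [[2, -2, 0, 1], [0, 1, -1, 2], [1, 0, 0, 0], [0, -2, -2, 0]].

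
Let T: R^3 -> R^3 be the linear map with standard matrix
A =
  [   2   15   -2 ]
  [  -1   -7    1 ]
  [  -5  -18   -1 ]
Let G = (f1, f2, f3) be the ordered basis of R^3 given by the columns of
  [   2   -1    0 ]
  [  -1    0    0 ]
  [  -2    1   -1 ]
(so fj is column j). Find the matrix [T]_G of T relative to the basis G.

[[-3, -2, 1], [1, 0, 0], [-3, 0, -3]]

The j-th column of [T]_G is [T(fj)]_G.
T(f1) = A f1 = (-7, 3, 10) = -3f1 + f2 - 3f3, so column 1 is (-3, 1, -3).
Repeating for f2, f3 and assembling the columns gives [[-3, -2, 1], [1, 0, 0], [-3, 0, -3]].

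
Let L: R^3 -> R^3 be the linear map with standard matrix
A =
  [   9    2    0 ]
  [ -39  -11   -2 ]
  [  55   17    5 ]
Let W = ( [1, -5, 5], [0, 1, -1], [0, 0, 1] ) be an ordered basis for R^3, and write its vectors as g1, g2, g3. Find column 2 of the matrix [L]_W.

[2, 1, 3]

Compute L(g2) = A g2 = [2, -9, 12] in standard coordinates.
Then write this in W-coordinates: solve for y in y_1 g1 + ... + y_3 g3 = [2, -9, 12].
This gives y = [2, 1, 3], which is column 2 of [L]_W.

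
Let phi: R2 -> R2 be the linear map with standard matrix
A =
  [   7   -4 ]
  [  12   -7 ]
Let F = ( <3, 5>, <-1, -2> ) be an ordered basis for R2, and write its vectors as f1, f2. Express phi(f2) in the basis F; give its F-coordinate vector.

<0, -1>

Compute phi(f2) = A f2 = <1, 2> in standard coordinates.
Then write this in F-coordinates: solve for y in y_1 f1 + y_2 f2 = <1, 2>.
This gives y = <0, -1>, which is column 2 of [phi]_F.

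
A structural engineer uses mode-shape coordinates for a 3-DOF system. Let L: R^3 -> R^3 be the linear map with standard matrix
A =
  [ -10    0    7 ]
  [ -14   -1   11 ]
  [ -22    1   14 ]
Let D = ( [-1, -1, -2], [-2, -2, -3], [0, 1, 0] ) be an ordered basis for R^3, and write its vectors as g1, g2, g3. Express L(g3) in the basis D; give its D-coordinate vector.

Column 3 of [L]_D is the D-coordinate vector of L(g3).
In standard coordinates L(g3) = A g3 = [0, -1, 1].
Converting to D: [0, -1, 1] = -2g1 + g2 - g3, so the coordinate vector is [-2, 1, -1].

[-2, 1, -1]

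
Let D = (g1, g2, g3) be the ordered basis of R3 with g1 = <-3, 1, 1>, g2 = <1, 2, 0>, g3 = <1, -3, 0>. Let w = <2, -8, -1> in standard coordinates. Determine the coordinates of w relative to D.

[w]_D is the unique c with M c = w, where M has columns g1, ..., g3.
Row-reducing the augmented matrix [M | w] gives c = (-1, -2, 1).
Check: -g1 - 2g2 + g3 = <2, -8, -1>.

<-1, -2, 1>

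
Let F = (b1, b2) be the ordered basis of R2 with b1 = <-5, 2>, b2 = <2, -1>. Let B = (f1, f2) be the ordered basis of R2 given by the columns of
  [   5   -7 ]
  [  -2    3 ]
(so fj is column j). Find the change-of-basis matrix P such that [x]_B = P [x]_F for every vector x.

Take x = bj: its F-coordinates are the j-th standard unit vector, so P e_j — column j of P — equals [bj]_B.
b1 = -f1 + 0·f2, giving column 1 = <-1, 0>; repeating for each j gives P = [[-1, -1], [0, -1]].

[[-1, -1], [0, -1]]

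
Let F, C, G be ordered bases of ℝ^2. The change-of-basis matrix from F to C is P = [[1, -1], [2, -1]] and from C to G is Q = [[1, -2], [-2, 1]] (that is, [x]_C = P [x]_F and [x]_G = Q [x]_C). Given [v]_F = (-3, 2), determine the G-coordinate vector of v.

Apply P to get C-coordinates (-5, -8), then Q to get G-coordinates.
The result is [v]_G = (11, 2).

(11, 2)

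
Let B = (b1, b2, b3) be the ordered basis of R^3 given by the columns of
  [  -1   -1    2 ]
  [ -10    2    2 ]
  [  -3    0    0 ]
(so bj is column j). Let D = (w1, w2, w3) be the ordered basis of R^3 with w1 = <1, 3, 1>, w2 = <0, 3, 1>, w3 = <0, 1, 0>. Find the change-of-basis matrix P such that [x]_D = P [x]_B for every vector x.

Column j of P is [bj]_D, since P maps B-coordinates to D-coordinates.
Expressing b1 in D: b1 = -w1 - 2w2 - w3, so column 1 of P is <-1, -2, -1>.
Doing the same for each bj gives P = [[-1, -1, 2], [-2, 1, -2], [-1, 2, 2]].

[[-1, -1, 2], [-2, 1, -2], [-1, 2, 2]]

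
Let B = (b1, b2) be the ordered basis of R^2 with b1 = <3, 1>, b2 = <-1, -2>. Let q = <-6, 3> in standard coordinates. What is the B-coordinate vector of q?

<-3, -3>

We seek scalars with c_1 b1 + c_2 b2 = q; equivalently solve M c = q where the columns of M are b1, b2.
System: 3c_1 - c_2 = -6, c_1 - 2c_2 = 3; solving gives c_1 = -3, c_2 = -3.
Check: -3b1 - 3b2 = <-6, 3>.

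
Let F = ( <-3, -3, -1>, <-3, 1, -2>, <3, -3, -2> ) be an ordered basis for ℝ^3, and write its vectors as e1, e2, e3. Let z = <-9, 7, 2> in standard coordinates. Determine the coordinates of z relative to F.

We seek scalars with c_1 e1 + ... + c_3 e3 = z; equivalently solve M c = z where the columns of M are e1, ..., e3.
Gaussian elimination on [M | z] yields c = (0, 1, -2).
Check: 0·e1 + e2 - 2e3 = <-9, 7, 2>.

<0, 1, -2>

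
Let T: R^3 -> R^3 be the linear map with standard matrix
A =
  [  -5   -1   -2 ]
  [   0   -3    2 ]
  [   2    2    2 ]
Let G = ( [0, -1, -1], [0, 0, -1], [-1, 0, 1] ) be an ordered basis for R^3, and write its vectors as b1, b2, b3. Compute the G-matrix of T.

[[-1, 2, -2], [2, -2, -1], [-3, -2, -3]]

With P the matrix whose columns are b1, ..., b3, [T]_G = P^(-1) A P.
Column by column: T(b1) = A b1 = [3, 1, -4]; its G-coordinates [-1, 2, -3] give column 1.
Continuing for each basis vector yields [T]_G = [[-1, 2, -2], [2, -2, -1], [-3, -2, -3]].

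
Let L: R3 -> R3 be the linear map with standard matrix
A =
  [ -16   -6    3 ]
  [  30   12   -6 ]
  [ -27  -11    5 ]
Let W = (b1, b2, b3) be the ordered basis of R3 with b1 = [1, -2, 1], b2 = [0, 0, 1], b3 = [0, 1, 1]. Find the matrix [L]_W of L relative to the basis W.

The j-th column of [L]_W is [L(bj)]_W.
L(b1) = A b1 = [-1, 0, 0] = -b1 + 3b2 - 2b3, so column 1 is [-1, 3, -2].
Repeating for b2, b3 and assembling the columns gives [[-1, 3, -3], [3, 2, -3], [-2, 0, 0]].

[[-1, 3, -3], [3, 2, -3], [-2, 0, 0]]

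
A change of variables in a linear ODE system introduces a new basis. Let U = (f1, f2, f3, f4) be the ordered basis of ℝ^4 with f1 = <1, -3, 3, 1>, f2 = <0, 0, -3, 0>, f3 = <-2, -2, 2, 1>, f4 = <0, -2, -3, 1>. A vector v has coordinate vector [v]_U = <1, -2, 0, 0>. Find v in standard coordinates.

<1, -3, 9, 1>

v = M [v]_U, where M has columns f1, ..., f4.
Carrying out the matrix-vector product, v = <1, -3, 9, 1>.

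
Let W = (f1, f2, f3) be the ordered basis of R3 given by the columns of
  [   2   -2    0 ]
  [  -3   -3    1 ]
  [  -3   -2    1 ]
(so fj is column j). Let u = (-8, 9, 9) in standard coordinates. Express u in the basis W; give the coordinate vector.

(-4, 0, -3)

We seek scalars with c_1 f1 + ... + c_3 f3 = u; equivalently solve M c = u where the columns of M are f1, ..., f3.
Solving this 3x3 system gives c = (-4, 0, -3).
Check: -4f1 + 0·f2 - 3f3 = (-8, 9, 9).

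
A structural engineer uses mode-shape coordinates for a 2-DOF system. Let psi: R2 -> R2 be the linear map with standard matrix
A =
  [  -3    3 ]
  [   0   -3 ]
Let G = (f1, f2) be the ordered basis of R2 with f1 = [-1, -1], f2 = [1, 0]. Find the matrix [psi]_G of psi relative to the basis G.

With P the matrix whose columns are f1, f2, [psi]_G = P^(-1) A P.
Column by column: psi(f1) = A f1 = [0, 3]; its G-coordinates [-3, -3] give column 1.
Continuing for each basis vector yields [psi]_G = [[-3, 0], [-3, -3]].

[[-3, 0], [-3, -3]]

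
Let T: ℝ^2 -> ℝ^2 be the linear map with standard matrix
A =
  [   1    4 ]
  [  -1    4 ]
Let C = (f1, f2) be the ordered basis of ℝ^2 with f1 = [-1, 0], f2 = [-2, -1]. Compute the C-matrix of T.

[[3, 2], [-1, 2]]

The j-th column of [T]_C is [T(fj)]_C.
T(f1) = A f1 = [-1, 1] = 3f1 - f2, so column 1 is [3, -1].
Repeating for f2 and assembling the columns gives [[3, 2], [-1, 2]].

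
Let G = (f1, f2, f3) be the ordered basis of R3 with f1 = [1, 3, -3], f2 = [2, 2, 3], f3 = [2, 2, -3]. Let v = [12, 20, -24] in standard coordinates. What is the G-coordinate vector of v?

[4, 0, 4]

We seek scalars with c_1 f1 + ... + c_3 f3 = v; equivalently solve M c = v where the columns of M are f1, ..., f3.
Row-reducing the augmented matrix [M | v] gives c = (4, 0, 4).
Check: 4f1 + 0·f2 + 4f3 = [12, 20, -24].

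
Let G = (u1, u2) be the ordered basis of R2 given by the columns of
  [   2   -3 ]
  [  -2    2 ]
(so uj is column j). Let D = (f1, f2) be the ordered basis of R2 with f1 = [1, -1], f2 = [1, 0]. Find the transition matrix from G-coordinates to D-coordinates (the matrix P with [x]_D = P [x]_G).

Take x = uj: its G-coordinates are the j-th standard unit vector, so P e_j — column j of P — equals [uj]_D.
u1 = 2f1 + 0·f2, giving column 1 = [2, 0]; repeating for each j gives P = [[2, -2], [0, -1]].

[[2, -2], [0, -1]]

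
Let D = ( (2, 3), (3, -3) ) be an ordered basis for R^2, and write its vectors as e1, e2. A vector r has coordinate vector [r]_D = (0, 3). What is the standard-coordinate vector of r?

The coordinates say r = 0·e1 + 3e2; adding the scaled basis vectors gives (9, -9).

(9, -9)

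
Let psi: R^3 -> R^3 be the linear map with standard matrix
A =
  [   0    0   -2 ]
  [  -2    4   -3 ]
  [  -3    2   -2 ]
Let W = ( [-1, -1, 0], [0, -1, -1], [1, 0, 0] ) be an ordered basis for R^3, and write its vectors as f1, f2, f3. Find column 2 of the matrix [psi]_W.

[1, 0, 3]

Compute psi(f2) = A f2 = [2, -1, 0] in standard coordinates.
Then write this in W-coordinates: solve for y in y_1 f1 + ... + y_3 f3 = [2, -1, 0].
This gives y = [1, 0, 3], which is column 2 of [psi]_W.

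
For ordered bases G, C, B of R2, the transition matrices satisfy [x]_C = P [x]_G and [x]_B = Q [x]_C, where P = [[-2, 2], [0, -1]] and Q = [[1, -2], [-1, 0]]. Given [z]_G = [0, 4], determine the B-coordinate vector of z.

[16, -8]

First [z]_C = P [z]_G = [8, -4].
Then [z]_B = Q [z]_C = [16, -8].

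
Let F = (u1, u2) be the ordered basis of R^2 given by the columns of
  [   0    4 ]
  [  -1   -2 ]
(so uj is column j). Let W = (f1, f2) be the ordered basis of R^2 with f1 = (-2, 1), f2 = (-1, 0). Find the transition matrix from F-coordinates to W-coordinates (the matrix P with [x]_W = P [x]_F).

[[-1, -2], [2, 0]]

Column j of P is [uj]_W, since P maps F-coordinates to W-coordinates.
Expressing u1 in W: u1 = -f1 + 2f2, so column 1 of P is (-1, 2).
Doing the same for each uj gives P = [[-1, -2], [2, 0]].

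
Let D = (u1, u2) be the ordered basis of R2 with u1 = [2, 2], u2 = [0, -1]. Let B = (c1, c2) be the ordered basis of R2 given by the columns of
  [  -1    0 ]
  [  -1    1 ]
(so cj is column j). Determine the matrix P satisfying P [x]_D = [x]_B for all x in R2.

[[-2, 0], [0, -1]]

Take x = uj: its D-coordinates are the j-th standard unit vector, so P e_j — column j of P — equals [uj]_B.
u1 = -2c1 + 0·c2, giving column 1 = [-2, 0]; repeating for each j gives P = [[-2, 0], [0, -1]].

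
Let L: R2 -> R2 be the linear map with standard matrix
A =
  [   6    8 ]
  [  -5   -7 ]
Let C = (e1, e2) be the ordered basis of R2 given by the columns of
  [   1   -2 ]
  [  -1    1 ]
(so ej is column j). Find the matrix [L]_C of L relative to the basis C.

Let P have columns e1, e2. Then [L]_C = P^(-1) A P.
Here det P = -1, so P^(-1) is integer; computing A P first and then P^(-1)(A P) gives [[-2, -2], [0, 1]].

[[-2, -2], [0, 1]]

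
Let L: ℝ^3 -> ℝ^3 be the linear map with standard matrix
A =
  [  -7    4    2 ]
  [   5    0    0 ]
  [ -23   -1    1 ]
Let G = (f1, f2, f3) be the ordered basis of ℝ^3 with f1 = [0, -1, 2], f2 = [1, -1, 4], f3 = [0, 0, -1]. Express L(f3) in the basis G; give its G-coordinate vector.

[2, -2, -3]

Compute L(f3) = A f3 = [-2, 0, -1] in standard coordinates.
Then write this in G-coordinates: solve for y in y_1 f1 + ... + y_3 f3 = [-2, 0, -1].
This gives y = [2, -2, -3], which is column 3 of [L]_G.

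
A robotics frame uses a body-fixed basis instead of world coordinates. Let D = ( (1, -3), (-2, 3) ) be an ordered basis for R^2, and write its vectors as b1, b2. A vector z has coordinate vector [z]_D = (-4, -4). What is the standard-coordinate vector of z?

The coordinates say z = -4b1 - 4b2; adding the scaled basis vectors gives (4, 0).

(4, 0)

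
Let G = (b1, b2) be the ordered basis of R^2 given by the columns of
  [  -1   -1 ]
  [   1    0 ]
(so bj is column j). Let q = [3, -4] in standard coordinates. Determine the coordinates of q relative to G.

[-4, 1]

Write q = c_1 b1 + c_2 b2 and solve for the c_i.
System: -c_1 - c_2 = 3, c_1 + 0c_2 = -4; solving gives c_1 = -4, c_2 = 1.
Check: -4b1 + b2 = [3, -4].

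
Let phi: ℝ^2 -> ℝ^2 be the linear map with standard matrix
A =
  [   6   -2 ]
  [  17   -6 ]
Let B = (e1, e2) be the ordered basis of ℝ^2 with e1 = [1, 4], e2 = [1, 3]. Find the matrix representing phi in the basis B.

[[-1, -1], [-1, 1]]

With P the matrix whose columns are e1, e2, [phi]_B = P^(-1) A P.
Column by column: phi(e1) = A e1 = [-2, -7]; its B-coordinates [-1, -1] give column 1.
Continuing for each basis vector yields [phi]_B = [[-1, -1], [-1, 1]].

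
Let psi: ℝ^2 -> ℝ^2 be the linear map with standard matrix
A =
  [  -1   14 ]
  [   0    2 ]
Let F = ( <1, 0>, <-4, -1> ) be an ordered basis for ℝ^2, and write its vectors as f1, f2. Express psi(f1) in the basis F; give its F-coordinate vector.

<-1, 0>

Compute psi(f1) = A f1 = <-1, 0> in standard coordinates.
Then write this in F-coordinates: solve for y in y_1 f1 + y_2 f2 = <-1, 0>.
This gives y = <-1, 0>, which is column 1 of [psi]_F.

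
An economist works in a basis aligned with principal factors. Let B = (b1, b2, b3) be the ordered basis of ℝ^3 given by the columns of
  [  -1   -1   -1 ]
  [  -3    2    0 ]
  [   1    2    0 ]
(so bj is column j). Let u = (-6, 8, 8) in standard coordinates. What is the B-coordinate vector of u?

(0, 4, 2)

We seek scalars with c_1 b1 + ... + c_3 b3 = u; equivalently solve M c = u where the columns of M are b1, ..., b3.
Gaussian elimination on [M | u] yields c = (0, 4, 2).
Check: 0·b1 + 4b2 + 2b3 = (-6, 8, 8).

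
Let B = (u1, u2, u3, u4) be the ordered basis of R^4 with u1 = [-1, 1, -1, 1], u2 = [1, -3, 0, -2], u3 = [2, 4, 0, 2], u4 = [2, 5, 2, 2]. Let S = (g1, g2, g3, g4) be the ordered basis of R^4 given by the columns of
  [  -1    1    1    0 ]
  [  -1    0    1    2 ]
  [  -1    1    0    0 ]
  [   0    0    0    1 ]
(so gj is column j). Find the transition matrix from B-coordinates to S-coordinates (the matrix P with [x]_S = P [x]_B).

Column j of P is [uj]_S, since P maps B-coordinates to S-coordinates.
Expressing u1 in S: u1 = g1 + 0·g2 + 0·g3 + g4, so column 1 of P is [1, 0, 0, 1].
Doing the same for each uj gives P = [[1, 0, 2, -1], [0, 0, 2, 1], [0, 1, 2, 0], [1, -2, 2, 2]].

[[1, 0, 2, -1], [0, 0, 2, 1], [0, 1, 2, 0], [1, -2, 2, 2]]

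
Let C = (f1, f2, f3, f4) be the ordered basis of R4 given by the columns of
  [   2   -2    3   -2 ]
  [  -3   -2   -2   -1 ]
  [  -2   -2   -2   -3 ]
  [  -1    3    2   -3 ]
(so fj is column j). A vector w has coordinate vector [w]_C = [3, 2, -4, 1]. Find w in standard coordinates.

[-12, -6, -5, -8]

The coordinates say w = 3f1 + 2f2 - 4f3 + f4; adding the scaled basis vectors gives [-12, -6, -5, -8].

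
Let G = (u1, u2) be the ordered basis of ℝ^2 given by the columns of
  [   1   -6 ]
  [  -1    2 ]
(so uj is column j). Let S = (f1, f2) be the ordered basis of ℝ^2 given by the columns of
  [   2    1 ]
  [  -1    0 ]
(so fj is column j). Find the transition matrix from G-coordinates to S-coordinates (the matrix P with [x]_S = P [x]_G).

Let M have columns uj and N have columns fj. Then for every x, N [x]_S = x = M [x]_G, so P = N^(-1) M.
Since det N = 1, N^(-1) has integer entries; multiplying gives P = [[1, -2], [-1, -2]].

[[1, -2], [-1, -2]]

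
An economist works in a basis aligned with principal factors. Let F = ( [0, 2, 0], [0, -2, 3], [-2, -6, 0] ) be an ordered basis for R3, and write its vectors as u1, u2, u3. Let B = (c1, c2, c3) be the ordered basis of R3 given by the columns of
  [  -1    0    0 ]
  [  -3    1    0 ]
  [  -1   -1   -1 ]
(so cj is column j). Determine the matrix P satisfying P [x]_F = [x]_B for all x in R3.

Let M have columns uj and N have columns cj. Then for every x, N [x]_B = x = M [x]_F, so P = N^(-1) M.
Since det N = 1, N^(-1) has integer entries; multiplying gives P = [[0, 0, 2], [2, -2, 0], [-2, -1, -2]].

[[0, 0, 2], [2, -2, 0], [-2, -1, -2]]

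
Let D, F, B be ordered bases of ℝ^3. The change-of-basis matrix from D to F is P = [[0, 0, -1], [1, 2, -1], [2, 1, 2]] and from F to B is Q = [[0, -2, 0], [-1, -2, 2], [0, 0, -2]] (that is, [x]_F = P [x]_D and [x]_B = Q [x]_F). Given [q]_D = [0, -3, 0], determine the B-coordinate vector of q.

[12, 6, 6]

First [q]_F = P [q]_D = [0, -6, -3].
Then [q]_B = Q [q]_F = [12, 6, 6].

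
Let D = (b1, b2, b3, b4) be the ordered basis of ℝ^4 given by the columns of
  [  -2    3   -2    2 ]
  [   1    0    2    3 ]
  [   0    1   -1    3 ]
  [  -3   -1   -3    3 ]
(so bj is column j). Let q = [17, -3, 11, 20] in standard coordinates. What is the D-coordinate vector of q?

We seek scalars with c_1 b1 + ... + c_4 b4 = q; equivalently solve M c = q where the columns of M are b1, ..., b4.
Row-reducing the augmented matrix [M | q] gives c = (-1, 1, -4, 2).
Check: -b1 + b2 - 4b3 + 2b4 = [17, -3, 11, 20].

[-1, 1, -4, 2]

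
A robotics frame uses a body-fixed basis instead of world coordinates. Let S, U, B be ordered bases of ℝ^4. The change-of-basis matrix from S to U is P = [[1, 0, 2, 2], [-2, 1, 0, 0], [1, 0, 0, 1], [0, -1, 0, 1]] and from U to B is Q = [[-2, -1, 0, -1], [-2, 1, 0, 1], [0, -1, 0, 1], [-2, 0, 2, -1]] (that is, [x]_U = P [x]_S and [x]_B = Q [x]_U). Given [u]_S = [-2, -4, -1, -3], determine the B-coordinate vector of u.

[19, 21, 1, 9]

First [u]_U = P [u]_S = [-10, 0, -5, 1].
Then [u]_B = Q [u]_U = [19, 21, 1, 9].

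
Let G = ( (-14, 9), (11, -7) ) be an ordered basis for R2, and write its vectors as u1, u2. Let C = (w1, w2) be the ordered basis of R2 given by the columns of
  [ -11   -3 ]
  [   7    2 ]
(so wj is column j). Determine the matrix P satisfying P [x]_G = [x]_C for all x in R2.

[[1, -1], [1, 0]]

Let M have columns uj and N have columns wj. Then for every x, N [x]_C = x = M [x]_G, so P = N^(-1) M.
Since det N = -1, N^(-1) has integer entries; multiplying gives P = [[1, -1], [1, 0]].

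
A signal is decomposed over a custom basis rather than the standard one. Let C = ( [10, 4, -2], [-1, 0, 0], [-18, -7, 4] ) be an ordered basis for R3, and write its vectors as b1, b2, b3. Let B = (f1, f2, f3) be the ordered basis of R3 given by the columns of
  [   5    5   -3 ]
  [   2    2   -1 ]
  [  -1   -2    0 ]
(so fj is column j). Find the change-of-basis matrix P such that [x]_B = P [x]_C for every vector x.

[[2, 2, -2], [0, -1, -1], [0, 2, 1]]

Take x = bj: its C-coordinates are the j-th standard unit vector, so P e_j — column j of P — equals [bj]_B.
b1 = 2f1 + 0·f2 + 0·f3, giving column 1 = [2, 0, 0]; repeating for each j gives P = [[2, 2, -2], [0, -1, -1], [0, 2, 1]].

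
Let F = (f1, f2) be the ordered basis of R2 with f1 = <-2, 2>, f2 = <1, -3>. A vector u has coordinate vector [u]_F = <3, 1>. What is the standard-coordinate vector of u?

<-5, 3>

u = M [u]_F, where M has columns f1, f2.
Carrying out the matrix-vector product, u = <-5, 3>.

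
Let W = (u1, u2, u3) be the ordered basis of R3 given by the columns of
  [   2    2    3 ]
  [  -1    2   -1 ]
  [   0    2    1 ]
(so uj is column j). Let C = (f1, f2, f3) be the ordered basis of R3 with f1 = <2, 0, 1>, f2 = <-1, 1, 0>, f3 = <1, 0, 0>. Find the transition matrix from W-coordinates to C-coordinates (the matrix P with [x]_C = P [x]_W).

Take x = uj: its W-coordinates are the j-th standard unit vector, so P e_j — column j of P — equals [uj]_C.
u1 = 0·f1 - f2 + f3, giving column 1 = <0, -1, 1>; repeating for each j gives P = [[0, 2, 1], [-1, 2, -1], [1, 0, 0]].

[[0, 2, 1], [-1, 2, -1], [1, 0, 0]]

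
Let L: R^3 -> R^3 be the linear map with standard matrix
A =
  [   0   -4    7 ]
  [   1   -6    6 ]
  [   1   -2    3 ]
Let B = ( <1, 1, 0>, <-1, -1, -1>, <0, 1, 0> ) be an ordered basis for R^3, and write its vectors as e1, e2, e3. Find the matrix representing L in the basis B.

[[-3, -1, -2], [1, 2, 2], [-1, 2, -2]]

With P the matrix whose columns are e1, ..., e3, [L]_B = P^(-1) A P.
Column by column: L(e1) = A e1 = <-4, -5, -1>; its B-coordinates <-3, 1, -1> give column 1.
Continuing for each basis vector yields [L]_B = [[-3, -1, -2], [1, 2, 2], [-1, 2, -2]].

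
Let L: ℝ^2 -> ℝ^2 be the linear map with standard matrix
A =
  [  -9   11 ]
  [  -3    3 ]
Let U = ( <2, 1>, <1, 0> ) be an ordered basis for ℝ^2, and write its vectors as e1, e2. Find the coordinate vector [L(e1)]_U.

Compute L(e1) = A e1 = <-7, -3> in standard coordinates.
Then write this in U-coordinates: solve for y in y_1 e1 + y_2 e2 = <-7, -3>.
This gives y = <-3, -1>, which is column 1 of [L]_U.

<-3, -1>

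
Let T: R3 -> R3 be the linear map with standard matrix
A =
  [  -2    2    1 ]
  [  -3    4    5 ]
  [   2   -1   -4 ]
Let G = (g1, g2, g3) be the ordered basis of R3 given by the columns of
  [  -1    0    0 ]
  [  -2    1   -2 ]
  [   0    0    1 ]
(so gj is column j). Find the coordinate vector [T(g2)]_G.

Compute T(g2) = A g2 = [2, 4, -1] in standard coordinates.
Then write this in G-coordinates: solve for y in y_1 g1 + ... + y_3 g3 = [2, 4, -1].
This gives y = [-2, -2, -1], which is column 2 of [T]_G.

[-2, -2, -1]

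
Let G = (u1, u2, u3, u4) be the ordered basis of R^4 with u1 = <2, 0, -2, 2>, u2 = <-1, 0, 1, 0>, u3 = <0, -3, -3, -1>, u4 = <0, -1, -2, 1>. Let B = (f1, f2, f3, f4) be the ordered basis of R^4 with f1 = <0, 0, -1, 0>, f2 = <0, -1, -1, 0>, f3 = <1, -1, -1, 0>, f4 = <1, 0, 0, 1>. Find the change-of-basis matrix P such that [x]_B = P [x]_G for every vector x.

[[2, -1, 0, 1], [0, 1, 2, 2], [0, -1, 1, -1], [2, 0, -1, 1]]

Take x = uj: its G-coordinates are the j-th standard unit vector, so P e_j — column j of P — equals [uj]_B.
u1 = 2f1 + 0·f2 + 0·f3 + 2f4, giving column 1 = <2, 0, 0, 2>; repeating for each j gives P = [[2, -1, 0, 1], [0, 1, 2, 2], [0, -1, 1, -1], [2, 0, -1, 1]].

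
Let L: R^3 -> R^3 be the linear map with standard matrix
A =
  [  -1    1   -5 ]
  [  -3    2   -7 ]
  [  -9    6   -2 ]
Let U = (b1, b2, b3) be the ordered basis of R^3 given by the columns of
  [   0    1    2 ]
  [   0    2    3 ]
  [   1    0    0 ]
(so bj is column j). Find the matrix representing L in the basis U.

[[-2, 3, 0], [1, -1, -3], [-3, 1, 2]]

With P the matrix whose columns are b1, ..., b3, [L]_U = P^(-1) A P.
Column by column: L(b1) = A b1 = [-5, -7, -2]; its U-coordinates [-2, 1, -3] give column 1.
Continuing for each basis vector yields [L]_U = [[-2, 3, 0], [1, -1, -3], [-3, 1, 2]].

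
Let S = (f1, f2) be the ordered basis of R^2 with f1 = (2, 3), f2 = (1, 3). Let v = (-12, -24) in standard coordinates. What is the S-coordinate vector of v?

[v]_S is the unique c with M c = v, where M has columns f1, f2.
System: 2c_1 + c_2 = -12, 3c_1 + 3c_2 = -24; solving gives c_1 = -4, c_2 = -4.
Check: -4f1 - 4f2 = (-12, -24).

(-4, -4)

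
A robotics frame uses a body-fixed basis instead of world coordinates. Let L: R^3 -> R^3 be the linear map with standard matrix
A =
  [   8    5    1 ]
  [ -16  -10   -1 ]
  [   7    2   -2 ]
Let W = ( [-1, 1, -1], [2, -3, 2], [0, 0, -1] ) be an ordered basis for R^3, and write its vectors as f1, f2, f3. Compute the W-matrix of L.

With P the matrix whose columns are f1, ..., f3, [L]_W = P^(-1) A P.
Column by column: L(f1) = A f1 = [-4, 7, -3]; its W-coordinates [-2, -3, -1] give column 1.
Continuing for each basis vector yields [L]_W = [[-2, -1, 1], [-3, 1, 0], [-1, -1, -3]].

[[-2, -1, 1], [-3, 1, 0], [-1, -1, -3]]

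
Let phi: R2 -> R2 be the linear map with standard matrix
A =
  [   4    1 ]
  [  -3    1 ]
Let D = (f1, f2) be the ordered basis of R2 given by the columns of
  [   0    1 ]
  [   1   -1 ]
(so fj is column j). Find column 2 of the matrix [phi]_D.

(-1, 3)

Column 2 of [phi]_D is the D-coordinate vector of phi(f2).
In standard coordinates phi(f2) = A f2 = (3, -4).
Converting to D: (3, -4) = -f1 + 3f2, so the coordinate vector is (-1, 3).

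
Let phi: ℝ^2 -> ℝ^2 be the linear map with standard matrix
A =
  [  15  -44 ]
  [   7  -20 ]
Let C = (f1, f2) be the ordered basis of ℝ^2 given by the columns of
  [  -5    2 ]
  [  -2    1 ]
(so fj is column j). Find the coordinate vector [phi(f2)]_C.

Compute phi(f2) = A f2 = [-14, -6] in standard coordinates.
Then write this in C-coordinates: solve for y in y_1 f1 + y_2 f2 = [-14, -6].
This gives y = [2, -2], which is column 2 of [phi]_C.

[2, -2]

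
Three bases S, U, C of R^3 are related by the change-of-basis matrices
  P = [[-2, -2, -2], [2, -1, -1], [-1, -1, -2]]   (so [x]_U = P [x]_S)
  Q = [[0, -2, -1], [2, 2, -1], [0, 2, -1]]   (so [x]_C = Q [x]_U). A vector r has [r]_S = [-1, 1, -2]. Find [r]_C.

[-2, 2, -6]

Apply P to get U-coordinates [4, -1, 4], then Q to get C-coordinates.
The result is [r]_C = [-2, 2, -6].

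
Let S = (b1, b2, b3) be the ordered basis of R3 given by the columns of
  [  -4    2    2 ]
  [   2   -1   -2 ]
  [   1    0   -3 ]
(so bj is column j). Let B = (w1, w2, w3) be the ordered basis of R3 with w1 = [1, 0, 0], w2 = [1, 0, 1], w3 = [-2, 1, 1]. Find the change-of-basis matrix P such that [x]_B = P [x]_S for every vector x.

Take x = bj: its S-coordinates are the j-th standard unit vector, so P e_j — column j of P — equals [bj]_B.
b1 = w1 - w2 + 2w3, giving column 1 = [1, -1, 2]; repeating for each j gives P = [[1, -1, -1], [-1, 1, -1], [2, -1, -2]].

[[1, -1, -1], [-1, 1, -1], [2, -1, -2]]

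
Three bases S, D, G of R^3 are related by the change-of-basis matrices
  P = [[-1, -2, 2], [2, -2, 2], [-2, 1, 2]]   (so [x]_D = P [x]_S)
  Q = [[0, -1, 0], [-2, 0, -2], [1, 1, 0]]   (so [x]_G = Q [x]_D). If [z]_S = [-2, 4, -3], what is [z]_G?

Composing the changes, [z]_G = Q P [z]_S.
Q P = [[-2, 2, -2], [6, 2, -8], [1, -4, 4]]; applying this to [-2, 4, -3] gives [18, 20, -30].

[18, 20, -30]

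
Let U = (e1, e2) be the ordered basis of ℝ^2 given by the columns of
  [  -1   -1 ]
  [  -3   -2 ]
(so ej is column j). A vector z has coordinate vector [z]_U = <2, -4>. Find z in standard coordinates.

<2, 2>

z = M [z]_U, where M has columns e1, e2.
Carrying out the matrix-vector product, z = <2, 2>.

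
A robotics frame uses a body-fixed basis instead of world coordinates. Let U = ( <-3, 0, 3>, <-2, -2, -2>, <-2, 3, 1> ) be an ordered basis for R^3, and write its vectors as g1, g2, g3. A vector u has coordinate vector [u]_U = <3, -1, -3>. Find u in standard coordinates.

The coordinates say u = 3g1 - g2 - 3g3; adding the scaled basis vectors gives <-1, -7, 8>.

<-1, -7, 8>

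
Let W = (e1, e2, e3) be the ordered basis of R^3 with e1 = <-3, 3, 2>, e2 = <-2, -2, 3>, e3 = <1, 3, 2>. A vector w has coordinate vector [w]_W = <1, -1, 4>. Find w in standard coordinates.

By definition w = e1 - e2 + 4e3.
Summing componentwise gives <3, 17, 7>.

<3, 17, 7>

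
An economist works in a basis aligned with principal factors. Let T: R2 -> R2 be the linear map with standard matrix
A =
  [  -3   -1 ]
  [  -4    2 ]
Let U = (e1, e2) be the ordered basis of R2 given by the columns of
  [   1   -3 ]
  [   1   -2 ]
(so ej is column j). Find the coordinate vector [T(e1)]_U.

Compute T(e1) = A e1 = (-4, -2) in standard coordinates.
Then write this in U-coordinates: solve for y in y_1 e1 + y_2 e2 = (-4, -2).
This gives y = (2, 2), which is column 1 of [T]_U.

(2, 2)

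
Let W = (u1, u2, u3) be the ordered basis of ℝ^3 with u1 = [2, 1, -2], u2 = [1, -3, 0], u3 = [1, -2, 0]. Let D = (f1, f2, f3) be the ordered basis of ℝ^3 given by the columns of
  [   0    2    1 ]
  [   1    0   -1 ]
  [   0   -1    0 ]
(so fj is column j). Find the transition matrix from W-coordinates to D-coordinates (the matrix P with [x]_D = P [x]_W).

[[-1, -2, -1], [2, 0, 0], [-2, 1, 1]]

Column j of P is [uj]_D, since P maps W-coordinates to D-coordinates.
Expressing u1 in D: u1 = -f1 + 2f2 - 2f3, so column 1 of P is [-1, 2, -2].
Doing the same for each uj gives P = [[-1, -2, -1], [2, 0, 0], [-2, 1, 1]].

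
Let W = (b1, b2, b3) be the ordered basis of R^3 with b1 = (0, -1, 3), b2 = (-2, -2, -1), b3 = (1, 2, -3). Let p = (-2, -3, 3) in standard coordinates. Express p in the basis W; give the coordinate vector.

We seek scalars with c_1 b1 + ... + c_3 b3 = p; equivalently solve M c = p where the columns of M are b1, ..., b3.
Row-reducing the augmented matrix [M | p] gives c = (-1, 0, -2).
Check: -b1 + 0·b2 - 2b3 = (-2, -3, 3).

(-1, 0, -2)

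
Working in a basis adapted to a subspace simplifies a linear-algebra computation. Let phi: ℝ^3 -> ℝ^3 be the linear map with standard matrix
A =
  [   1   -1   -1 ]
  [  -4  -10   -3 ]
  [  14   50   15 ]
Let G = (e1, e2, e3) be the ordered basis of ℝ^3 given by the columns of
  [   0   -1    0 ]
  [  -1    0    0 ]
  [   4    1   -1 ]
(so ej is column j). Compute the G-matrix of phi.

With P the matrix whose columns are e1, ..., e3, [phi]_G = P^(-1) A P.
Column by column: phi(e1) = A e1 = (-3, -2, 10); its G-coordinates (2, 3, 1) give column 1.
Continuing for each basis vector yields [phi]_G = [[2, -1, -3], [3, 2, -1], [1, -3, 2]].

[[2, -1, -3], [3, 2, -1], [1, -3, 2]]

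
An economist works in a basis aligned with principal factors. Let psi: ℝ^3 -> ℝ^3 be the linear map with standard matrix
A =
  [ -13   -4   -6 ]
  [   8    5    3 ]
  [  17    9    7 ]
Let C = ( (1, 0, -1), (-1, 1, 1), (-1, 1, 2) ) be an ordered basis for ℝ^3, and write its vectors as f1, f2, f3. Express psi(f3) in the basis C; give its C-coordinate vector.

(0, 0, 3)

Compute psi(f3) = A f3 = (-3, 3, 6) in standard coordinates.
Then write this in C-coordinates: solve for y in y_1 f1 + ... + y_3 f3 = (-3, 3, 6).
This gives y = (0, 0, 3), which is column 3 of [psi]_C.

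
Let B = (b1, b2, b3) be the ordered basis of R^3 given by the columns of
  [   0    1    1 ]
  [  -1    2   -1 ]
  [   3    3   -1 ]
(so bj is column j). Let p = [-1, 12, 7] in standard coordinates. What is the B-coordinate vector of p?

We seek scalars with c_1 b1 + ... + c_3 b3 = p; equivalently solve M c = p where the columns of M are b1, ..., b3.
Solving this 3x3 system gives c = (-2, 3, -4).
Check: -2b1 + 3b2 - 4b3 = [-1, 12, 7].

[-2, 3, -4]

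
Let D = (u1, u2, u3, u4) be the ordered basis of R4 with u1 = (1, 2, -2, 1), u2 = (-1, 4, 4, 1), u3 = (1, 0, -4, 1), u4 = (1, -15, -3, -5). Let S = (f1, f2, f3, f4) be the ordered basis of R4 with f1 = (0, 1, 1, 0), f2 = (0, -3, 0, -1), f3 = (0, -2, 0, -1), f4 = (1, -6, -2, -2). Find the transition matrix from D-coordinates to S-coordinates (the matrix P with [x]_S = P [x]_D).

[[0, 2, -2, -1], [-2, 2, -2, 2], [-1, -1, -1, 1], [1, -1, 1, 1]]

Take x = uj: its D-coordinates are the j-th standard unit vector, so P e_j — column j of P — equals [uj]_S.
u1 = 0·f1 - 2f2 - f3 + f4, giving column 1 = (0, -2, -1, 1); repeating for each j gives P = [[0, 2, -2, -1], [-2, 2, -2, 2], [-1, -1, -1, 1], [1, -1, 1, 1]].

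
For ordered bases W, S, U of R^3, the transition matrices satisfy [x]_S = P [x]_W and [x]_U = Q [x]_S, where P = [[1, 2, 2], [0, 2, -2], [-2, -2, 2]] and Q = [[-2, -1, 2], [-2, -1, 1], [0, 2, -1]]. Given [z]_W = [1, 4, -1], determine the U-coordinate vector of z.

[-48, -36, 32]

First [z]_S = P [z]_W = [7, 10, -12].
Then [z]_U = Q [z]_S = [-48, -36, 32].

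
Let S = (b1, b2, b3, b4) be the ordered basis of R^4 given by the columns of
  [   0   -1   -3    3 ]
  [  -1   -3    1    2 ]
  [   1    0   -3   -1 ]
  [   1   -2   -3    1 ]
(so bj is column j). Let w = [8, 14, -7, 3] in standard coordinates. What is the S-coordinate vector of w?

Write w = c_1 b1 + ... + c_4 b4 and solve for the c_i.
Gaussian elimination on [M | w] yields c = (-1, -2, 1, 3).
Check: -b1 - 2b2 + b3 + 3b4 = [8, 14, -7, 3].

[-1, -2, 1, 3]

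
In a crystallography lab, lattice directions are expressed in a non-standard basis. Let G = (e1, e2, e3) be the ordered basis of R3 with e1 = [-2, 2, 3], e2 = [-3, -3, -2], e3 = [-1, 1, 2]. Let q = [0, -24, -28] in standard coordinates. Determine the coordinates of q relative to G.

[q]_G is the unique c with M c = q, where M has columns e1, ..., e3.
Gaussian elimination on [M | q] yields c = (-4, 4, -4).
Check: -4e1 + 4e2 - 4e3 = [0, -24, -28].

[-4, 4, -4]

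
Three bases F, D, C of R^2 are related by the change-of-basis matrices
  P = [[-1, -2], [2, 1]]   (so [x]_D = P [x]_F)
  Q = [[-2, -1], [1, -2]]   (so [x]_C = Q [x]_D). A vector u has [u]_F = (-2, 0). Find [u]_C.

(0, 10)

Apply P to get D-coordinates (2, -4), then Q to get C-coordinates.
The result is [u]_C = (0, 10).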